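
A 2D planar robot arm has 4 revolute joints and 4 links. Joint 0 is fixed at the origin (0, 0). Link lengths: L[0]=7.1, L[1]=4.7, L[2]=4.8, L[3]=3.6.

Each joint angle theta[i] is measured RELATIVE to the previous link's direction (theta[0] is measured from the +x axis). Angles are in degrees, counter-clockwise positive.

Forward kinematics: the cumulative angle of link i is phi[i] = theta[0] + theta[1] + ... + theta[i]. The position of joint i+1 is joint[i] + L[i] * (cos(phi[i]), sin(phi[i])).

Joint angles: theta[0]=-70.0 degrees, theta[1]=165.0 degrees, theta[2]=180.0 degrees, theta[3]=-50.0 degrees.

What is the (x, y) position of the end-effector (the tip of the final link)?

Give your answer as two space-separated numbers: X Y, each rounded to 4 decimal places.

joint[0] = (0.0000, 0.0000)  (base)
link 0: phi[0] = -70 = -70 deg
  cos(-70 deg) = 0.3420, sin(-70 deg) = -0.9397
  joint[1] = (0.0000, 0.0000) + 7.1 * (0.3420, -0.9397) = (0.0000 + 2.4283, 0.0000 + -6.6718) = (2.4283, -6.6718)
link 1: phi[1] = -70 + 165 = 95 deg
  cos(95 deg) = -0.0872, sin(95 deg) = 0.9962
  joint[2] = (2.4283, -6.6718) + 4.7 * (-0.0872, 0.9962) = (2.4283 + -0.4096, -6.6718 + 4.6821) = (2.0187, -1.9897)
link 2: phi[2] = -70 + 165 + 180 = 275 deg
  cos(275 deg) = 0.0872, sin(275 deg) = -0.9962
  joint[3] = (2.0187, -1.9897) + 4.8 * (0.0872, -0.9962) = (2.0187 + 0.4183, -1.9897 + -4.7817) = (2.4371, -6.7714)
link 3: phi[3] = -70 + 165 + 180 + -50 = 225 deg
  cos(225 deg) = -0.7071, sin(225 deg) = -0.7071
  joint[4] = (2.4371, -6.7714) + 3.6 * (-0.7071, -0.7071) = (2.4371 + -2.5456, -6.7714 + -2.5456) = (-0.1085, -9.3170)
End effector: (-0.1085, -9.3170)

Answer: -0.1085 -9.3170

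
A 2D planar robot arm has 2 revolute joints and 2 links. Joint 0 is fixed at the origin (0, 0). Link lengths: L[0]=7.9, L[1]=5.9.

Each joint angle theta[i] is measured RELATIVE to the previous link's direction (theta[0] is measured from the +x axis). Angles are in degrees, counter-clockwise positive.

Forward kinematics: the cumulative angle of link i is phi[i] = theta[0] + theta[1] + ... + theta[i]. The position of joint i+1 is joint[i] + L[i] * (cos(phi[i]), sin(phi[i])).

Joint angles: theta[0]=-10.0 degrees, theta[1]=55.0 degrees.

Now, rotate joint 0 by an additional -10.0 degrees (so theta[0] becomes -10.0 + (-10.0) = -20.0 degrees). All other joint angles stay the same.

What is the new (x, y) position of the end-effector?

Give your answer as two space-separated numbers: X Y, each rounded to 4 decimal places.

Answer: 12.2566 0.6821

Derivation:
joint[0] = (0.0000, 0.0000)  (base)
link 0: phi[0] = -20 = -20 deg
  cos(-20 deg) = 0.9397, sin(-20 deg) = -0.3420
  joint[1] = (0.0000, 0.0000) + 7.9 * (0.9397, -0.3420) = (0.0000 + 7.4236, 0.0000 + -2.7020) = (7.4236, -2.7020)
link 1: phi[1] = -20 + 55 = 35 deg
  cos(35 deg) = 0.8192, sin(35 deg) = 0.5736
  joint[2] = (7.4236, -2.7020) + 5.9 * (0.8192, 0.5736) = (7.4236 + 4.8330, -2.7020 + 3.3841) = (12.2566, 0.6821)
End effector: (12.2566, 0.6821)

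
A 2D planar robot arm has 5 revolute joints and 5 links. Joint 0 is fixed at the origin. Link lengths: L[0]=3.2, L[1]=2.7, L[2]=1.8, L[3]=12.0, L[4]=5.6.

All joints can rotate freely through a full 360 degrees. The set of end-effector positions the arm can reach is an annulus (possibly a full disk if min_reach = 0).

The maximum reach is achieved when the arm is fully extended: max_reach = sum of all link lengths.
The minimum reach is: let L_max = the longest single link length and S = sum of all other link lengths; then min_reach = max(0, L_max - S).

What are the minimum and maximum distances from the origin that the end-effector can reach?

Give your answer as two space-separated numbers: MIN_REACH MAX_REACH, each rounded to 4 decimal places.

Answer: 0.0000 25.3000

Derivation:
Link lengths: [3.2, 2.7, 1.8, 12.0, 5.6]
max_reach = 3.2 + 2.7 + 1.8 + 12 + 5.6 = 25.3
L_max = max([3.2, 2.7, 1.8, 12.0, 5.6]) = 12
S (sum of others) = 25.3 - 12 = 13.3
min_reach = max(0, 12 - 13.3) = max(0, -1.3) = 0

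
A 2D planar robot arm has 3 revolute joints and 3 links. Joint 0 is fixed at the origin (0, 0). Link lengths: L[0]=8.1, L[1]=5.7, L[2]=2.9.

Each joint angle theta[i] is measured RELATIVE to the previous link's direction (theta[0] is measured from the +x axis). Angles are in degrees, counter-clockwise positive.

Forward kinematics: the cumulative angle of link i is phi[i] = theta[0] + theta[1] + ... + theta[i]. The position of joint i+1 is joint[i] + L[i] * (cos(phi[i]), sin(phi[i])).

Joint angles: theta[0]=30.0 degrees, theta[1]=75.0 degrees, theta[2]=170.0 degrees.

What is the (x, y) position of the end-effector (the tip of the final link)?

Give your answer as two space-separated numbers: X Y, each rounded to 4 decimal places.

joint[0] = (0.0000, 0.0000)  (base)
link 0: phi[0] = 30 = 30 deg
  cos(30 deg) = 0.8660, sin(30 deg) = 0.5000
  joint[1] = (0.0000, 0.0000) + 8.1 * (0.8660, 0.5000) = (0.0000 + 7.0148, 0.0000 + 4.0500) = (7.0148, 4.0500)
link 1: phi[1] = 30 + 75 = 105 deg
  cos(105 deg) = -0.2588, sin(105 deg) = 0.9659
  joint[2] = (7.0148, 4.0500) + 5.7 * (-0.2588, 0.9659) = (7.0148 + -1.4753, 4.0500 + 5.5058) = (5.5395, 9.5558)
link 2: phi[2] = 30 + 75 + 170 = 275 deg
  cos(275 deg) = 0.0872, sin(275 deg) = -0.9962
  joint[3] = (5.5395, 9.5558) + 2.9 * (0.0872, -0.9962) = (5.5395 + 0.2528, 9.5558 + -2.8890) = (5.7923, 6.6668)
End effector: (5.7923, 6.6668)

Answer: 5.7923 6.6668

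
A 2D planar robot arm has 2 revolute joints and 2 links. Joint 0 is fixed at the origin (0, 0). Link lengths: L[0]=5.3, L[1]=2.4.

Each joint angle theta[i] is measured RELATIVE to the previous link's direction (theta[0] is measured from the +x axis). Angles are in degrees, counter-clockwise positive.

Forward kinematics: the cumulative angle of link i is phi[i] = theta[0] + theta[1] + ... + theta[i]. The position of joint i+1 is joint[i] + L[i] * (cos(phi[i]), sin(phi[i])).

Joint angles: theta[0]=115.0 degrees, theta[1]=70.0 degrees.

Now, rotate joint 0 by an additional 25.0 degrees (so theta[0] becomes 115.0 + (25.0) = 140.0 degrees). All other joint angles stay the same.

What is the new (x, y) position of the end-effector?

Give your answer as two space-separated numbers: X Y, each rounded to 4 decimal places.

joint[0] = (0.0000, 0.0000)  (base)
link 0: phi[0] = 140 = 140 deg
  cos(140 deg) = -0.7660, sin(140 deg) = 0.6428
  joint[1] = (0.0000, 0.0000) + 5.3 * (-0.7660, 0.6428) = (0.0000 + -4.0600, 0.0000 + 3.4068) = (-4.0600, 3.4068)
link 1: phi[1] = 140 + 70 = 210 deg
  cos(210 deg) = -0.8660, sin(210 deg) = -0.5000
  joint[2] = (-4.0600, 3.4068) + 2.4 * (-0.8660, -0.5000) = (-4.0600 + -2.0785, 3.4068 + -1.2000) = (-6.1385, 2.2068)
End effector: (-6.1385, 2.2068)

Answer: -6.1385 2.2068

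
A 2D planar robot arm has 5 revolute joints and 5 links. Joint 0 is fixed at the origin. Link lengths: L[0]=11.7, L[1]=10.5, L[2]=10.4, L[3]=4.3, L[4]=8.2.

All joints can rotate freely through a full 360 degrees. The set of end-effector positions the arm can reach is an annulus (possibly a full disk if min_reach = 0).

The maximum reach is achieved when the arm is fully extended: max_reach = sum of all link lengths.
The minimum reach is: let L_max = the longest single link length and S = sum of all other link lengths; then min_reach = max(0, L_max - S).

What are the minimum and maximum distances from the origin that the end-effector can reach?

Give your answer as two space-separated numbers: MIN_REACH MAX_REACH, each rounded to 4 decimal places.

Answer: 0.0000 45.1000

Derivation:
Link lengths: [11.7, 10.5, 10.4, 4.3, 8.2]
max_reach = 11.7 + 10.5 + 10.4 + 4.3 + 8.2 = 45.1
L_max = max([11.7, 10.5, 10.4, 4.3, 8.2]) = 11.7
S (sum of others) = 45.1 - 11.7 = 33.4
min_reach = max(0, 11.7 - 33.4) = max(0, -21.7) = 0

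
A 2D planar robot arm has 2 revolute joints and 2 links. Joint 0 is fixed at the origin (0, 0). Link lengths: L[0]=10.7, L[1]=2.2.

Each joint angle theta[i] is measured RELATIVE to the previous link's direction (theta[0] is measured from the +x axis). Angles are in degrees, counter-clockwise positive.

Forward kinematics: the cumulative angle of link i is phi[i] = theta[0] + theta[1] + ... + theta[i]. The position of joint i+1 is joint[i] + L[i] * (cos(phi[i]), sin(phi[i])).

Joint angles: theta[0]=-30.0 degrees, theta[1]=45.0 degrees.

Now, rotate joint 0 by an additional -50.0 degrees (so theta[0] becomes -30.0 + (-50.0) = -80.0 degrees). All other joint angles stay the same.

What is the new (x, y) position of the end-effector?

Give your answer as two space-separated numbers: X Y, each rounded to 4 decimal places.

joint[0] = (0.0000, 0.0000)  (base)
link 0: phi[0] = -80 = -80 deg
  cos(-80 deg) = 0.1736, sin(-80 deg) = -0.9848
  joint[1] = (0.0000, 0.0000) + 10.7 * (0.1736, -0.9848) = (0.0000 + 1.8580, 0.0000 + -10.5374) = (1.8580, -10.5374)
link 1: phi[1] = -80 + 45 = -35 deg
  cos(-35 deg) = 0.8192, sin(-35 deg) = -0.5736
  joint[2] = (1.8580, -10.5374) + 2.2 * (0.8192, -0.5736) = (1.8580 + 1.8021, -10.5374 + -1.2619) = (3.6602, -11.7993)
End effector: (3.6602, -11.7993)

Answer: 3.6602 -11.7993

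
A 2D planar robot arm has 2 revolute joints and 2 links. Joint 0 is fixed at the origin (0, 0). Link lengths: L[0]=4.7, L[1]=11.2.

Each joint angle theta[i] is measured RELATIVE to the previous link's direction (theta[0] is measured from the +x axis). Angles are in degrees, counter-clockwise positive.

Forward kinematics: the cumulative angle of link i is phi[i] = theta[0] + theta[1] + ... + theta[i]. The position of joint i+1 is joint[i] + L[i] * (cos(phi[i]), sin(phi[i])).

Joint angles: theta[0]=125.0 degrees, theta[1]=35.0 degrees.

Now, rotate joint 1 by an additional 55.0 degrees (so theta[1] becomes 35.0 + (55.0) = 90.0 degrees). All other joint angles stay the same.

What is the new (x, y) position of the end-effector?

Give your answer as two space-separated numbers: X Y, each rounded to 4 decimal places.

joint[0] = (0.0000, 0.0000)  (base)
link 0: phi[0] = 125 = 125 deg
  cos(125 deg) = -0.5736, sin(125 deg) = 0.8192
  joint[1] = (0.0000, 0.0000) + 4.7 * (-0.5736, 0.8192) = (0.0000 + -2.6958, 0.0000 + 3.8500) = (-2.6958, 3.8500)
link 1: phi[1] = 125 + 90 = 215 deg
  cos(215 deg) = -0.8192, sin(215 deg) = -0.5736
  joint[2] = (-2.6958, 3.8500) + 11.2 * (-0.8192, -0.5736) = (-2.6958 + -9.1745, 3.8500 + -6.4241) = (-11.8703, -2.5740)
End effector: (-11.8703, -2.5740)

Answer: -11.8703 -2.5740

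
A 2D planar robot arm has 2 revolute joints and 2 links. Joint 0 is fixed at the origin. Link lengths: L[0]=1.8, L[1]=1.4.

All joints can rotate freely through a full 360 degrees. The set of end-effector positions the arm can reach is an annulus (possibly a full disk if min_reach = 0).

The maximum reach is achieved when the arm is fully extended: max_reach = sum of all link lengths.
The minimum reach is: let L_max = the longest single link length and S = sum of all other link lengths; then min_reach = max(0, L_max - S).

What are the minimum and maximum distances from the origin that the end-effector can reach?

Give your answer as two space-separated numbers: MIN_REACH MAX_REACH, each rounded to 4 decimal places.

Answer: 0.4000 3.2000

Derivation:
Link lengths: [1.8, 1.4]
max_reach = 1.8 + 1.4 = 3.2
L_max = max([1.8, 1.4]) = 1.8
S (sum of others) = 3.2 - 1.8 = 1.4
min_reach = max(0, 1.8 - 1.4) = max(0, 0.4) = 0.4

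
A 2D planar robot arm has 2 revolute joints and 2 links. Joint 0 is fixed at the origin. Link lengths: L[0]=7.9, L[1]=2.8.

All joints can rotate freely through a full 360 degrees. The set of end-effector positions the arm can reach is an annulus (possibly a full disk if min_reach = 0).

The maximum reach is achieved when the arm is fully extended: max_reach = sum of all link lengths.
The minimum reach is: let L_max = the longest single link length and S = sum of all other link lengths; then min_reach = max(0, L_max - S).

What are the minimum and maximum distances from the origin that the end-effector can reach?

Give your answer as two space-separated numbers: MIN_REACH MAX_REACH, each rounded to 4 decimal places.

Link lengths: [7.9, 2.8]
max_reach = 7.9 + 2.8 = 10.7
L_max = max([7.9, 2.8]) = 7.9
S (sum of others) = 10.7 - 7.9 = 2.8
min_reach = max(0, 7.9 - 2.8) = max(0, 5.1) = 5.1

Answer: 5.1000 10.7000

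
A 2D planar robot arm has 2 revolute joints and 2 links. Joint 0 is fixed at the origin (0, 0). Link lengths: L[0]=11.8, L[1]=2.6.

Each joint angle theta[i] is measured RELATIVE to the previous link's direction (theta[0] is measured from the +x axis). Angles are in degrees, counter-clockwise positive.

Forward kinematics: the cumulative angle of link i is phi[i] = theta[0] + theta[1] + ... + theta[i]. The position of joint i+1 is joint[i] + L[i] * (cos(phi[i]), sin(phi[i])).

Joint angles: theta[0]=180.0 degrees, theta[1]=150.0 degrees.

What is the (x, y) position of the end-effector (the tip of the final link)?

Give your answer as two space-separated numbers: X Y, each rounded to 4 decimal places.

Answer: -9.5483 -1.3000

Derivation:
joint[0] = (0.0000, 0.0000)  (base)
link 0: phi[0] = 180 = 180 deg
  cos(180 deg) = -1.0000, sin(180 deg) = 0.0000
  joint[1] = (0.0000, 0.0000) + 11.8 * (-1.0000, 0.0000) = (0.0000 + -11.8000, 0.0000 + 0.0000) = (-11.8000, 0.0000)
link 1: phi[1] = 180 + 150 = 330 deg
  cos(330 deg) = 0.8660, sin(330 deg) = -0.5000
  joint[2] = (-11.8000, 0.0000) + 2.6 * (0.8660, -0.5000) = (-11.8000 + 2.2517, 0.0000 + -1.3000) = (-9.5483, -1.3000)
End effector: (-9.5483, -1.3000)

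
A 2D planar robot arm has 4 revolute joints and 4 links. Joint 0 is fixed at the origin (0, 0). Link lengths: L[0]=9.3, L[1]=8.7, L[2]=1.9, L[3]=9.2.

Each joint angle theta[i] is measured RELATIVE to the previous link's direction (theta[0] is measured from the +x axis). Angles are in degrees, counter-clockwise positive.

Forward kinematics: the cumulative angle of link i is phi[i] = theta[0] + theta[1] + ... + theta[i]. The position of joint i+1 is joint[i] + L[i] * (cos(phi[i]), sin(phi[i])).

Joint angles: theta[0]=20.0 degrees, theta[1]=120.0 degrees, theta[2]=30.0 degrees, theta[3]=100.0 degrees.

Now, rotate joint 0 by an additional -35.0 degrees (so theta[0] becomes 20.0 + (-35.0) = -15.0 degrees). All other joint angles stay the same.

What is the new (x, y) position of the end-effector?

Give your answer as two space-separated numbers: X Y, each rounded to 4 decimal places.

Answer: 0.1110 -0.1962

Derivation:
joint[0] = (0.0000, 0.0000)  (base)
link 0: phi[0] = -15 = -15 deg
  cos(-15 deg) = 0.9659, sin(-15 deg) = -0.2588
  joint[1] = (0.0000, 0.0000) + 9.3 * (0.9659, -0.2588) = (0.0000 + 8.9831, 0.0000 + -2.4070) = (8.9831, -2.4070)
link 1: phi[1] = -15 + 120 = 105 deg
  cos(105 deg) = -0.2588, sin(105 deg) = 0.9659
  joint[2] = (8.9831, -2.4070) + 8.7 * (-0.2588, 0.9659) = (8.9831 + -2.2517, -2.4070 + 8.4036) = (6.7314, 5.9965)
link 2: phi[2] = -15 + 120 + 30 = 135 deg
  cos(135 deg) = -0.7071, sin(135 deg) = 0.7071
  joint[3] = (6.7314, 5.9965) + 1.9 * (-0.7071, 0.7071) = (6.7314 + -1.3435, 5.9965 + 1.3435) = (5.3879, 7.3400)
link 3: phi[3] = -15 + 120 + 30 + 100 = 235 deg
  cos(235 deg) = -0.5736, sin(235 deg) = -0.8192
  joint[4] = (5.3879, 7.3400) + 9.2 * (-0.5736, -0.8192) = (5.3879 + -5.2769, 7.3400 + -7.5362) = (0.1110, -0.1962)
End effector: (0.1110, -0.1962)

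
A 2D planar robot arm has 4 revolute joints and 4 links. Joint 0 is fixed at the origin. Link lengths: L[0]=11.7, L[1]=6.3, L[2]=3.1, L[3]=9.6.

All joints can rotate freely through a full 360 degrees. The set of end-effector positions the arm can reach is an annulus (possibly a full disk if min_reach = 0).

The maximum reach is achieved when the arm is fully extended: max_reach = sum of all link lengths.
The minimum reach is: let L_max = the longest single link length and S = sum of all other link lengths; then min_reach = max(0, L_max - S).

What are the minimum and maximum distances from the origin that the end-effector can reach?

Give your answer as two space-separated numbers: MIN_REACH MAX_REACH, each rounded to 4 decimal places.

Link lengths: [11.7, 6.3, 3.1, 9.6]
max_reach = 11.7 + 6.3 + 3.1 + 9.6 = 30.7
L_max = max([11.7, 6.3, 3.1, 9.6]) = 11.7
S (sum of others) = 30.7 - 11.7 = 19
min_reach = max(0, 11.7 - 19) = max(0, -7.3) = 0

Answer: 0.0000 30.7000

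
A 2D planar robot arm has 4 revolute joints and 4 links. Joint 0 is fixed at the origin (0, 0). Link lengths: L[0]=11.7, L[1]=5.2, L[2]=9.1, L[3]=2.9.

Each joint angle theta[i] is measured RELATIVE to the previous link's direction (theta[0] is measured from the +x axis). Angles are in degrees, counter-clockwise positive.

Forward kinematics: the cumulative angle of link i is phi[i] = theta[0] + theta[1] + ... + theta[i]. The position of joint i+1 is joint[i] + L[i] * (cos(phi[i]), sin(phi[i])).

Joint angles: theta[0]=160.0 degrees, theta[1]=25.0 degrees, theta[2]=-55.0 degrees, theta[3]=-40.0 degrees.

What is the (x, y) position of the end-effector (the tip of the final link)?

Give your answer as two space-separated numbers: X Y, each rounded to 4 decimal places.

joint[0] = (0.0000, 0.0000)  (base)
link 0: phi[0] = 160 = 160 deg
  cos(160 deg) = -0.9397, sin(160 deg) = 0.3420
  joint[1] = (0.0000, 0.0000) + 11.7 * (-0.9397, 0.3420) = (0.0000 + -10.9944, 0.0000 + 4.0016) = (-10.9944, 4.0016)
link 1: phi[1] = 160 + 25 = 185 deg
  cos(185 deg) = -0.9962, sin(185 deg) = -0.0872
  joint[2] = (-10.9944, 4.0016) + 5.2 * (-0.9962, -0.0872) = (-10.9944 + -5.1802, 4.0016 + -0.4532) = (-16.1746, 3.5484)
link 2: phi[2] = 160 + 25 + -55 = 130 deg
  cos(130 deg) = -0.6428, sin(130 deg) = 0.7660
  joint[3] = (-16.1746, 3.5484) + 9.1 * (-0.6428, 0.7660) = (-16.1746 + -5.8494, 3.5484 + 6.9710) = (-22.0240, 10.5194)
link 3: phi[3] = 160 + 25 + -55 + -40 = 90 deg
  cos(90 deg) = 0.0000, sin(90 deg) = 1.0000
  joint[4] = (-22.0240, 10.5194) + 2.9 * (0.0000, 1.0000) = (-22.0240 + 0.0000, 10.5194 + 2.9000) = (-22.0240, 13.4194)
End effector: (-22.0240, 13.4194)

Answer: -22.0240 13.4194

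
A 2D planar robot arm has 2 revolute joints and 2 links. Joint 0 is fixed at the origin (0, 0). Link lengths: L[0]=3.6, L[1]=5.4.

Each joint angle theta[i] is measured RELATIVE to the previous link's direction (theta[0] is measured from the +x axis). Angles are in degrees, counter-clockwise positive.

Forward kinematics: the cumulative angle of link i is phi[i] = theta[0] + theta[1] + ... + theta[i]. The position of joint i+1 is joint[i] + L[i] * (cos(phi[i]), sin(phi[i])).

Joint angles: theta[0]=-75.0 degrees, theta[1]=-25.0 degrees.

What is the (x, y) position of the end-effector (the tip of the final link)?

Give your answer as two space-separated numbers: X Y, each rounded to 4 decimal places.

joint[0] = (0.0000, 0.0000)  (base)
link 0: phi[0] = -75 = -75 deg
  cos(-75 deg) = 0.2588, sin(-75 deg) = -0.9659
  joint[1] = (0.0000, 0.0000) + 3.6 * (0.2588, -0.9659) = (0.0000 + 0.9317, 0.0000 + -3.4773) = (0.9317, -3.4773)
link 1: phi[1] = -75 + -25 = -100 deg
  cos(-100 deg) = -0.1736, sin(-100 deg) = -0.9848
  joint[2] = (0.9317, -3.4773) + 5.4 * (-0.1736, -0.9848) = (0.9317 + -0.9377, -3.4773 + -5.3180) = (-0.0060, -8.7953)
End effector: (-0.0060, -8.7953)

Answer: -0.0060 -8.7953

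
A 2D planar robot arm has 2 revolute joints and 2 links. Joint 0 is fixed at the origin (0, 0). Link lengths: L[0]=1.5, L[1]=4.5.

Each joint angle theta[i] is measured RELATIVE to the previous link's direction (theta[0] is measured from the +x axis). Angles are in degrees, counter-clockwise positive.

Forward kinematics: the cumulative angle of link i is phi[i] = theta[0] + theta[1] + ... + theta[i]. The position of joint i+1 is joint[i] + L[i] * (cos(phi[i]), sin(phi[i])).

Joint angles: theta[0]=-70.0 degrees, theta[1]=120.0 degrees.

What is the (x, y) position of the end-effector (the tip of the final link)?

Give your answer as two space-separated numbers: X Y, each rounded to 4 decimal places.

Answer: 3.4056 2.0377

Derivation:
joint[0] = (0.0000, 0.0000)  (base)
link 0: phi[0] = -70 = -70 deg
  cos(-70 deg) = 0.3420, sin(-70 deg) = -0.9397
  joint[1] = (0.0000, 0.0000) + 1.5 * (0.3420, -0.9397) = (0.0000 + 0.5130, 0.0000 + -1.4095) = (0.5130, -1.4095)
link 1: phi[1] = -70 + 120 = 50 deg
  cos(50 deg) = 0.6428, sin(50 deg) = 0.7660
  joint[2] = (0.5130, -1.4095) + 4.5 * (0.6428, 0.7660) = (0.5130 + 2.8925, -1.4095 + 3.4472) = (3.4056, 2.0377)
End effector: (3.4056, 2.0377)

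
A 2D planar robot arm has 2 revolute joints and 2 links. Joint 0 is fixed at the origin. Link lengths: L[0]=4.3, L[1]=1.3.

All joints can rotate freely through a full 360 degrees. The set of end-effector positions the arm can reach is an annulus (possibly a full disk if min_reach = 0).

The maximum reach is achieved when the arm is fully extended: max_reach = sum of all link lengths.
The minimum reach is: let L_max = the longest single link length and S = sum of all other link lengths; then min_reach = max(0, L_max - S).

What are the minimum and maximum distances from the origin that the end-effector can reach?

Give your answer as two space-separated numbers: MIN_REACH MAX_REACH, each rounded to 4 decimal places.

Link lengths: [4.3, 1.3]
max_reach = 4.3 + 1.3 = 5.6
L_max = max([4.3, 1.3]) = 4.3
S (sum of others) = 5.6 - 4.3 = 1.3
min_reach = max(0, 4.3 - 1.3) = max(0, 3) = 3

Answer: 3.0000 5.6000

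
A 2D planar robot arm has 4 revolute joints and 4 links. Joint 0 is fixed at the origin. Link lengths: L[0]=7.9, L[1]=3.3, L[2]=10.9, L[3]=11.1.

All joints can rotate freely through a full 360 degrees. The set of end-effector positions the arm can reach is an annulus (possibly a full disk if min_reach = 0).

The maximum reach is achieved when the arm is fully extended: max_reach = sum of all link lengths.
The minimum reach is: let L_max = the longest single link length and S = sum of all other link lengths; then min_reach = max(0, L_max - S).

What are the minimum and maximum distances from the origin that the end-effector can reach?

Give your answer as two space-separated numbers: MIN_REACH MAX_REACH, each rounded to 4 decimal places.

Answer: 0.0000 33.2000

Derivation:
Link lengths: [7.9, 3.3, 10.9, 11.1]
max_reach = 7.9 + 3.3 + 10.9 + 11.1 = 33.2
L_max = max([7.9, 3.3, 10.9, 11.1]) = 11.1
S (sum of others) = 33.2 - 11.1 = 22.1
min_reach = max(0, 11.1 - 22.1) = max(0, -11) = 0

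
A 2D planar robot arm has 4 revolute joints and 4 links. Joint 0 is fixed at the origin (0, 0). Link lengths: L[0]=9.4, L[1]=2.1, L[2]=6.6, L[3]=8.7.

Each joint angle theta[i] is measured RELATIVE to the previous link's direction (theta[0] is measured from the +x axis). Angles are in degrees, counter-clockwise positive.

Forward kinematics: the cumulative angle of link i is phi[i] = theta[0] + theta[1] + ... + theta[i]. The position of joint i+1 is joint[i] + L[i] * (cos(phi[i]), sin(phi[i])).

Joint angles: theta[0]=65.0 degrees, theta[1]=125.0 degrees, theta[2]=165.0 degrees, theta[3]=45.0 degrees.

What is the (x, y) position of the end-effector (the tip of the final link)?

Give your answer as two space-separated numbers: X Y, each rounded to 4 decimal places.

Answer: 15.1440 13.1717

Derivation:
joint[0] = (0.0000, 0.0000)  (base)
link 0: phi[0] = 65 = 65 deg
  cos(65 deg) = 0.4226, sin(65 deg) = 0.9063
  joint[1] = (0.0000, 0.0000) + 9.4 * (0.4226, 0.9063) = (0.0000 + 3.9726, 0.0000 + 8.5193) = (3.9726, 8.5193)
link 1: phi[1] = 65 + 125 = 190 deg
  cos(190 deg) = -0.9848, sin(190 deg) = -0.1736
  joint[2] = (3.9726, 8.5193) + 2.1 * (-0.9848, -0.1736) = (3.9726 + -2.0681, 8.5193 + -0.3647) = (1.9045, 8.1546)
link 2: phi[2] = 65 + 125 + 165 = 355 deg
  cos(355 deg) = 0.9962, sin(355 deg) = -0.0872
  joint[3] = (1.9045, 8.1546) + 6.6 * (0.9962, -0.0872) = (1.9045 + 6.5749, 8.1546 + -0.5752) = (8.4794, 7.5794)
link 3: phi[3] = 65 + 125 + 165 + 45 = 400 deg
  cos(400 deg) = 0.7660, sin(400 deg) = 0.6428
  joint[4] = (8.4794, 7.5794) + 8.7 * (0.7660, 0.6428) = (8.4794 + 6.6646, 7.5794 + 5.5923) = (15.1440, 13.1717)
End effector: (15.1440, 13.1717)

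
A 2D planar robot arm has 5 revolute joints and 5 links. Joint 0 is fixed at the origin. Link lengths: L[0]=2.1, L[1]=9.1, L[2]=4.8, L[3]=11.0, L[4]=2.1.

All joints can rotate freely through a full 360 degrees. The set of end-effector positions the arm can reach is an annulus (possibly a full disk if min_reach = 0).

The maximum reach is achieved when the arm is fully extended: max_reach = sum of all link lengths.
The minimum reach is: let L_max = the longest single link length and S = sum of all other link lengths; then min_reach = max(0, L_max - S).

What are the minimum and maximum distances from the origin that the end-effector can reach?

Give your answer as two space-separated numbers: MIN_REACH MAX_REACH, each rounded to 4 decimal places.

Answer: 0.0000 29.1000

Derivation:
Link lengths: [2.1, 9.1, 4.8, 11.0, 2.1]
max_reach = 2.1 + 9.1 + 4.8 + 11 + 2.1 = 29.1
L_max = max([2.1, 9.1, 4.8, 11.0, 2.1]) = 11
S (sum of others) = 29.1 - 11 = 18.1
min_reach = max(0, 11 - 18.1) = max(0, -7.1) = 0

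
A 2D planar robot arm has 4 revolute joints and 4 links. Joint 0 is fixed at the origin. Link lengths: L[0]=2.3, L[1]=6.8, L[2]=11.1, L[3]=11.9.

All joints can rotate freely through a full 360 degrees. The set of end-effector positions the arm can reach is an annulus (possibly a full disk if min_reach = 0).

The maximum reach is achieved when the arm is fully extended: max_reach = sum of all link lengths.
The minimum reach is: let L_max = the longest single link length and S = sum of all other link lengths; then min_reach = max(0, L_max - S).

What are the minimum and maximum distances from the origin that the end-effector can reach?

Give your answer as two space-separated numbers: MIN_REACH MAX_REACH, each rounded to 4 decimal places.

Link lengths: [2.3, 6.8, 11.1, 11.9]
max_reach = 2.3 + 6.8 + 11.1 + 11.9 = 32.1
L_max = max([2.3, 6.8, 11.1, 11.9]) = 11.9
S (sum of others) = 32.1 - 11.9 = 20.2
min_reach = max(0, 11.9 - 20.2) = max(0, -8.3) = 0

Answer: 0.0000 32.1000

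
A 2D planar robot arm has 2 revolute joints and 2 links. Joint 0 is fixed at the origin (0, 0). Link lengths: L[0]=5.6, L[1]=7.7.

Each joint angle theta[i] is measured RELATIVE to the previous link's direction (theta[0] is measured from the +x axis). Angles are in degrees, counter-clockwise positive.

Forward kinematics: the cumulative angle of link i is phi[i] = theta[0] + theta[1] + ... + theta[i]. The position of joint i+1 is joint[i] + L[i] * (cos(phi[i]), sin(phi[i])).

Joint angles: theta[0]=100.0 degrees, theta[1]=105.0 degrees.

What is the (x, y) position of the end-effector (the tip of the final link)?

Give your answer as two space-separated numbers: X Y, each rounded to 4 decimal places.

joint[0] = (0.0000, 0.0000)  (base)
link 0: phi[0] = 100 = 100 deg
  cos(100 deg) = -0.1736, sin(100 deg) = 0.9848
  joint[1] = (0.0000, 0.0000) + 5.6 * (-0.1736, 0.9848) = (0.0000 + -0.9724, 0.0000 + 5.5149) = (-0.9724, 5.5149)
link 1: phi[1] = 100 + 105 = 205 deg
  cos(205 deg) = -0.9063, sin(205 deg) = -0.4226
  joint[2] = (-0.9724, 5.5149) + 7.7 * (-0.9063, -0.4226) = (-0.9724 + -6.9786, 5.5149 + -3.2542) = (-7.9510, 2.2608)
End effector: (-7.9510, 2.2608)

Answer: -7.9510 2.2608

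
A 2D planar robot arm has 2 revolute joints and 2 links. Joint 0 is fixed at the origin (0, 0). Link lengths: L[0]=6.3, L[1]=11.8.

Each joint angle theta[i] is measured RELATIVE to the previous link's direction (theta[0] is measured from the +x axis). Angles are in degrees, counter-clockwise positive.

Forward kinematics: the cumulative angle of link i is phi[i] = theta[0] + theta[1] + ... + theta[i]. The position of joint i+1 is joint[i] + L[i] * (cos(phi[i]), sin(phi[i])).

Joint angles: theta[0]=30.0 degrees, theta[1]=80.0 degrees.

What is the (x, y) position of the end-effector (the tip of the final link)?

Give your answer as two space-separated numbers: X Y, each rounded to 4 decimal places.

joint[0] = (0.0000, 0.0000)  (base)
link 0: phi[0] = 30 = 30 deg
  cos(30 deg) = 0.8660, sin(30 deg) = 0.5000
  joint[1] = (0.0000, 0.0000) + 6.3 * (0.8660, 0.5000) = (0.0000 + 5.4560, 0.0000 + 3.1500) = (5.4560, 3.1500)
link 1: phi[1] = 30 + 80 = 110 deg
  cos(110 deg) = -0.3420, sin(110 deg) = 0.9397
  joint[2] = (5.4560, 3.1500) + 11.8 * (-0.3420, 0.9397) = (5.4560 + -4.0358, 3.1500 + 11.0884) = (1.4201, 14.2384)
End effector: (1.4201, 14.2384)

Answer: 1.4201 14.2384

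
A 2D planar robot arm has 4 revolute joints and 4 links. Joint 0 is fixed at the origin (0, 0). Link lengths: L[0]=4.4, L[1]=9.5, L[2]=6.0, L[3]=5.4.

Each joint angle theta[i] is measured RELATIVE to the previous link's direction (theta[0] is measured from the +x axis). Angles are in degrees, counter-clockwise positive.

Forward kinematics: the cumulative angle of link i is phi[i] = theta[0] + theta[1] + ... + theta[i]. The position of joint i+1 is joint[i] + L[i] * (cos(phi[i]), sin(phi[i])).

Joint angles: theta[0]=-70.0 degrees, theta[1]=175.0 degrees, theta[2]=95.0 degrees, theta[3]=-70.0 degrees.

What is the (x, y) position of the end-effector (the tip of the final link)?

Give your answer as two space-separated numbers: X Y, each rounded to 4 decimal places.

joint[0] = (0.0000, 0.0000)  (base)
link 0: phi[0] = -70 = -70 deg
  cos(-70 deg) = 0.3420, sin(-70 deg) = -0.9397
  joint[1] = (0.0000, 0.0000) + 4.4 * (0.3420, -0.9397) = (0.0000 + 1.5049, 0.0000 + -4.1346) = (1.5049, -4.1346)
link 1: phi[1] = -70 + 175 = 105 deg
  cos(105 deg) = -0.2588, sin(105 deg) = 0.9659
  joint[2] = (1.5049, -4.1346) + 9.5 * (-0.2588, 0.9659) = (1.5049 + -2.4588, -4.1346 + 9.1763) = (-0.9539, 5.0416)
link 2: phi[2] = -70 + 175 + 95 = 200 deg
  cos(200 deg) = -0.9397, sin(200 deg) = -0.3420
  joint[3] = (-0.9539, 5.0416) + 6 * (-0.9397, -0.3420) = (-0.9539 + -5.6382, 5.0416 + -2.0521) = (-6.5920, 2.9895)
link 3: phi[3] = -70 + 175 + 95 + -70 = 130 deg
  cos(130 deg) = -0.6428, sin(130 deg) = 0.7660
  joint[4] = (-6.5920, 2.9895) + 5.4 * (-0.6428, 0.7660) = (-6.5920 + -3.4711, 2.9895 + 4.1366) = (-10.0631, 7.1262)
End effector: (-10.0631, 7.1262)

Answer: -10.0631 7.1262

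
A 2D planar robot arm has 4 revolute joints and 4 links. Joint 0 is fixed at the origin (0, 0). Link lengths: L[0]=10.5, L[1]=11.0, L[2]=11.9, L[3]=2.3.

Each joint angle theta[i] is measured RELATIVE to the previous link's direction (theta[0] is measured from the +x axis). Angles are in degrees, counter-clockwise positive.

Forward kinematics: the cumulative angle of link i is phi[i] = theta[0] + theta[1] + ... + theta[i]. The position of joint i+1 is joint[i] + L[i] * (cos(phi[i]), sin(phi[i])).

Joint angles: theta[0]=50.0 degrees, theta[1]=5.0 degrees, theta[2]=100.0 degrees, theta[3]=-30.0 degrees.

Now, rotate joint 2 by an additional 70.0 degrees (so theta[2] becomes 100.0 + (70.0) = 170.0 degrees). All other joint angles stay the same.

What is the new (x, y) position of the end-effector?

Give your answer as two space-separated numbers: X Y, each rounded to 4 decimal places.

Answer: 2.4224 8.0443

Derivation:
joint[0] = (0.0000, 0.0000)  (base)
link 0: phi[0] = 50 = 50 deg
  cos(50 deg) = 0.6428, sin(50 deg) = 0.7660
  joint[1] = (0.0000, 0.0000) + 10.5 * (0.6428, 0.7660) = (0.0000 + 6.7493, 0.0000 + 8.0435) = (6.7493, 8.0435)
link 1: phi[1] = 50 + 5 = 55 deg
  cos(55 deg) = 0.5736, sin(55 deg) = 0.8192
  joint[2] = (6.7493, 8.0435) + 11 * (0.5736, 0.8192) = (6.7493 + 6.3093, 8.0435 + 9.0107) = (13.0586, 17.0541)
link 2: phi[2] = 50 + 5 + 170 = 225 deg
  cos(225 deg) = -0.7071, sin(225 deg) = -0.7071
  joint[3] = (13.0586, 17.0541) + 11.9 * (-0.7071, -0.7071) = (13.0586 + -8.4146, 17.0541 + -8.4146) = (4.6440, 8.6396)
link 3: phi[3] = 50 + 5 + 170 + -30 = 195 deg
  cos(195 deg) = -0.9659, sin(195 deg) = -0.2588
  joint[4] = (4.6440, 8.6396) + 2.3 * (-0.9659, -0.2588) = (4.6440 + -2.2216, 8.6396 + -0.5953) = (2.4224, 8.0443)
End effector: (2.4224, 8.0443)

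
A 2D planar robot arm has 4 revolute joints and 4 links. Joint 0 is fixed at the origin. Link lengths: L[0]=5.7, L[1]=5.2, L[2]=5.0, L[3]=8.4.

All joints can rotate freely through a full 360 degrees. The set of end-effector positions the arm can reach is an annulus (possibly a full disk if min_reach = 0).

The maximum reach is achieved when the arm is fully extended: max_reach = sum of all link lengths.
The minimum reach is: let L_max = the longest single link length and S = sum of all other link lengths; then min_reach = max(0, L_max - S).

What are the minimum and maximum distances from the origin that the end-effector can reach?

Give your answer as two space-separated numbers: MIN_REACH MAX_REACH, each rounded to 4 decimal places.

Link lengths: [5.7, 5.2, 5.0, 8.4]
max_reach = 5.7 + 5.2 + 5 + 8.4 = 24.3
L_max = max([5.7, 5.2, 5.0, 8.4]) = 8.4
S (sum of others) = 24.3 - 8.4 = 15.9
min_reach = max(0, 8.4 - 15.9) = max(0, -7.5) = 0

Answer: 0.0000 24.3000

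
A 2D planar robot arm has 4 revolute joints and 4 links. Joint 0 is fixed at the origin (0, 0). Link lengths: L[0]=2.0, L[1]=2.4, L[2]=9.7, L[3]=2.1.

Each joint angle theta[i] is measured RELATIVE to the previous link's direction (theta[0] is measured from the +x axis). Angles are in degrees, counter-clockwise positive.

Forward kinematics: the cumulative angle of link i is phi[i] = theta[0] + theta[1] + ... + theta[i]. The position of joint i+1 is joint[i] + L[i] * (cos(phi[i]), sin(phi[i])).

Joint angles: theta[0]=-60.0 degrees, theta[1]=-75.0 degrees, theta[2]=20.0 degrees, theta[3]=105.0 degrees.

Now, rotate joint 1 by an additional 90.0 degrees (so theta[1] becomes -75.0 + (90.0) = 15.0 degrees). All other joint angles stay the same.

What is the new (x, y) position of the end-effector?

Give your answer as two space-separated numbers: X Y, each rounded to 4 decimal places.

Answer: 11.8529 -5.4604

Derivation:
joint[0] = (0.0000, 0.0000)  (base)
link 0: phi[0] = -60 = -60 deg
  cos(-60 deg) = 0.5000, sin(-60 deg) = -0.8660
  joint[1] = (0.0000, 0.0000) + 2 * (0.5000, -0.8660) = (0.0000 + 1.0000, 0.0000 + -1.7321) = (1.0000, -1.7321)
link 1: phi[1] = -60 + 15 = -45 deg
  cos(-45 deg) = 0.7071, sin(-45 deg) = -0.7071
  joint[2] = (1.0000, -1.7321) + 2.4 * (0.7071, -0.7071) = (1.0000 + 1.6971, -1.7321 + -1.6971) = (2.6971, -3.4291)
link 2: phi[2] = -60 + 15 + 20 = -25 deg
  cos(-25 deg) = 0.9063, sin(-25 deg) = -0.4226
  joint[3] = (2.6971, -3.4291) + 9.7 * (0.9063, -0.4226) = (2.6971 + 8.7912, -3.4291 + -4.0994) = (11.4882, -7.5285)
link 3: phi[3] = -60 + 15 + 20 + 105 = 80 deg
  cos(80 deg) = 0.1736, sin(80 deg) = 0.9848
  joint[4] = (11.4882, -7.5285) + 2.1 * (0.1736, 0.9848) = (11.4882 + 0.3647, -7.5285 + 2.0681) = (11.8529, -5.4604)
End effector: (11.8529, -5.4604)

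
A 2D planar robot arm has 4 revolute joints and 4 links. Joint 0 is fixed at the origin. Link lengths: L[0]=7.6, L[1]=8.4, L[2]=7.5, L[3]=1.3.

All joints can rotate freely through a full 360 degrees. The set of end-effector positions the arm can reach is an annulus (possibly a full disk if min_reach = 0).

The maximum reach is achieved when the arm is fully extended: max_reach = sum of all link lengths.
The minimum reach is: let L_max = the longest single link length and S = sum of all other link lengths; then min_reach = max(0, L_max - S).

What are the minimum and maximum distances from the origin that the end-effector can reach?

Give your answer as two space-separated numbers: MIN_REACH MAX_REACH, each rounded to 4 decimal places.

Link lengths: [7.6, 8.4, 7.5, 1.3]
max_reach = 7.6 + 8.4 + 7.5 + 1.3 = 24.8
L_max = max([7.6, 8.4, 7.5, 1.3]) = 8.4
S (sum of others) = 24.8 - 8.4 = 16.4
min_reach = max(0, 8.4 - 16.4) = max(0, -8) = 0

Answer: 0.0000 24.8000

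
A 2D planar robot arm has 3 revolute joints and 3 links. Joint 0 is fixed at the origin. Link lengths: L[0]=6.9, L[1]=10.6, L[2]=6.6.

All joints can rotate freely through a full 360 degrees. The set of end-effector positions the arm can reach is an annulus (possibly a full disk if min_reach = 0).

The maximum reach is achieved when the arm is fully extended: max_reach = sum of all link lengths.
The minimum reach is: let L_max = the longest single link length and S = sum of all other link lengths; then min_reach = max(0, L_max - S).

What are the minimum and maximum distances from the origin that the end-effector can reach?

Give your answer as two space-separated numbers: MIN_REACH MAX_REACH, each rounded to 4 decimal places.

Link lengths: [6.9, 10.6, 6.6]
max_reach = 6.9 + 10.6 + 6.6 = 24.1
L_max = max([6.9, 10.6, 6.6]) = 10.6
S (sum of others) = 24.1 - 10.6 = 13.5
min_reach = max(0, 10.6 - 13.5) = max(0, -2.9) = 0

Answer: 0.0000 24.1000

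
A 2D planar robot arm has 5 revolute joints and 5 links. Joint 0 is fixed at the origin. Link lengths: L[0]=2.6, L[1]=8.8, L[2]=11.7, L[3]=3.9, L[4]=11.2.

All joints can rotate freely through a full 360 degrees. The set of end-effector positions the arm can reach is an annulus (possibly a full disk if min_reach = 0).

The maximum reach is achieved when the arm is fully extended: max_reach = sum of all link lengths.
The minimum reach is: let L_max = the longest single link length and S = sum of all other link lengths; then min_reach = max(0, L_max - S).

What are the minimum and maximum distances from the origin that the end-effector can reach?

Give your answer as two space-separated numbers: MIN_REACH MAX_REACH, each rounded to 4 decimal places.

Link lengths: [2.6, 8.8, 11.7, 3.9, 11.2]
max_reach = 2.6 + 8.8 + 11.7 + 3.9 + 11.2 = 38.2
L_max = max([2.6, 8.8, 11.7, 3.9, 11.2]) = 11.7
S (sum of others) = 38.2 - 11.7 = 26.5
min_reach = max(0, 11.7 - 26.5) = max(0, -14.8) = 0

Answer: 0.0000 38.2000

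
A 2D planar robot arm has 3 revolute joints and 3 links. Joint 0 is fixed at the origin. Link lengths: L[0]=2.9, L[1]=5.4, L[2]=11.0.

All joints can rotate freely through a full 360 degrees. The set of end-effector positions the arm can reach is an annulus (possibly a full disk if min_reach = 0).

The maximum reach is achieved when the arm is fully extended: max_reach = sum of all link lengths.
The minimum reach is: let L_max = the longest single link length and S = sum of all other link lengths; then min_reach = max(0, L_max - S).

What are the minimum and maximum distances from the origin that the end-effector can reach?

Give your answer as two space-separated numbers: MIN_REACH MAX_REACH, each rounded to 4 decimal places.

Link lengths: [2.9, 5.4, 11.0]
max_reach = 2.9 + 5.4 + 11 = 19.3
L_max = max([2.9, 5.4, 11.0]) = 11
S (sum of others) = 19.3 - 11 = 8.3
min_reach = max(0, 11 - 8.3) = max(0, 2.7) = 2.7

Answer: 2.7000 19.3000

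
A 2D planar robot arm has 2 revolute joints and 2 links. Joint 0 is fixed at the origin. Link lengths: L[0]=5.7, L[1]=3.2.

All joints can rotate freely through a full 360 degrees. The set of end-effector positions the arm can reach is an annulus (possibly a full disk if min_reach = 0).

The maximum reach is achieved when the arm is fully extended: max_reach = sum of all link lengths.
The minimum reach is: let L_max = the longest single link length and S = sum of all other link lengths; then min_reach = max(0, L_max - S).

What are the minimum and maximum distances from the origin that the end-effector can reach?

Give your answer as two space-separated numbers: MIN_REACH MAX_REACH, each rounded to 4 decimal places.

Answer: 2.5000 8.9000

Derivation:
Link lengths: [5.7, 3.2]
max_reach = 5.7 + 3.2 = 8.9
L_max = max([5.7, 3.2]) = 5.7
S (sum of others) = 8.9 - 5.7 = 3.2
min_reach = max(0, 5.7 - 3.2) = max(0, 2.5) = 2.5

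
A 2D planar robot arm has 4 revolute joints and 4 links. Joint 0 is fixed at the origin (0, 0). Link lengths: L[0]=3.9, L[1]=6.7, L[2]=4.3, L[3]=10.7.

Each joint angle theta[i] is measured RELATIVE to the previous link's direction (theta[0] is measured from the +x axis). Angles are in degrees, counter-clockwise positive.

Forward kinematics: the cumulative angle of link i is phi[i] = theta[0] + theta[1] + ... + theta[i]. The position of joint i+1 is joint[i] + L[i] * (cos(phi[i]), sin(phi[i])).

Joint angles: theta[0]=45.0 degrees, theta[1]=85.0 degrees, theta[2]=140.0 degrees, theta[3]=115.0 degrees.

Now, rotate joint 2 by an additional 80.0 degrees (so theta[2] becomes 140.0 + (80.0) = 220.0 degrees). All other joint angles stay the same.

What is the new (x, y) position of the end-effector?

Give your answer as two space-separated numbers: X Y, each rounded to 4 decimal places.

Answer: -0.0837 17.4789

Derivation:
joint[0] = (0.0000, 0.0000)  (base)
link 0: phi[0] = 45 = 45 deg
  cos(45 deg) = 0.7071, sin(45 deg) = 0.7071
  joint[1] = (0.0000, 0.0000) + 3.9 * (0.7071, 0.7071) = (0.0000 + 2.7577, 0.0000 + 2.7577) = (2.7577, 2.7577)
link 1: phi[1] = 45 + 85 = 130 deg
  cos(130 deg) = -0.6428, sin(130 deg) = 0.7660
  joint[2] = (2.7577, 2.7577) + 6.7 * (-0.6428, 0.7660) = (2.7577 + -4.3067, 2.7577 + 5.1325) = (-1.5490, 7.8902)
link 2: phi[2] = 45 + 85 + 220 = 350 deg
  cos(350 deg) = 0.9848, sin(350 deg) = -0.1736
  joint[3] = (-1.5490, 7.8902) + 4.3 * (0.9848, -0.1736) = (-1.5490 + 4.2347, 7.8902 + -0.7467) = (2.6857, 7.1435)
link 3: phi[3] = 45 + 85 + 220 + 115 = 465 deg
  cos(465 deg) = -0.2588, sin(465 deg) = 0.9659
  joint[4] = (2.6857, 7.1435) + 10.7 * (-0.2588, 0.9659) = (2.6857 + -2.7694, 7.1435 + 10.3354) = (-0.0837, 17.4789)
End effector: (-0.0837, 17.4789)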